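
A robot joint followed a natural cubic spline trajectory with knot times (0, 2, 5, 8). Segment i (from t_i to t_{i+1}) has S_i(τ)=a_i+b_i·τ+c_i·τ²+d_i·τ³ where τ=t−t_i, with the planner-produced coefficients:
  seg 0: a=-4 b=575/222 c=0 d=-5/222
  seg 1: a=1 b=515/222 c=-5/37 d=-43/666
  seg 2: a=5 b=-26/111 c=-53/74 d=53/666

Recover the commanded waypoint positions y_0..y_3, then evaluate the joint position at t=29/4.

y_0=-4 y_1=1 y_2=5 y_3=0
S(29/4) = 8305/4736

y_0 = S_0(0) = a_0 = -4
y_1 = S_1(0) = a_1 = 1
y_2 = S_2(0) = a_2 = 5
y_3 = S_2(3) = 0
t_q=29/4 is in segment 2 (τ=9/4); S_2(τ)=8305/4736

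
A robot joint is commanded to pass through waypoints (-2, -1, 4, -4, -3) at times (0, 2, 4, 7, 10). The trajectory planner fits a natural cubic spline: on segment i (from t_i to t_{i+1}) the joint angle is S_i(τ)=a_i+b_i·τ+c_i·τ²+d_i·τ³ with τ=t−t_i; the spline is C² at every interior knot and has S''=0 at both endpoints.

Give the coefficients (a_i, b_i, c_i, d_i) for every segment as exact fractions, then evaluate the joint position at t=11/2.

Δ: Δ0=1/2, Δ1=5/2, Δ2=-8/3, Δ3=1/3
row 1: diag=8, rhs=12; c'=1/4, d'=3/2
row 2: denom=10−2·1/4=19/2; d'=(-31−2·3/2)/(19/2)=-68/19
row 3: denom=12−3·6/19=210/19; d'=(18−3·-68/19)/(210/19)=13/5
back: M3=13/5
back: M2=-68/19−6/19·13/5=-22/5
back: M1=3/2−1/4·-22/5=13/5
M: M0=0, M1=13/5, M2=-22/5, M3=13/5, M4=0
seg 0: a=-2, c=M0/2=0, d=(M1−M0)/(6·2)=13/60, b=Δ0−h0·(2M0+M1)/6=-11/30
seg 1: a=-1, c=M1/2=13/10, d=(M2−M1)/(6·2)=-7/12, b=Δ1−h1·(2M1+M2)/6=67/30
seg 2: a=4, c=M2/2=-11/5, d=(M3−M2)/(6·3)=7/18, b=Δ2−h2·(2M2+M3)/6=13/30
seg 3: a=-4, c=M3/2=13/10, d=(M4−M3)/(6·3)=-13/90, b=Δ3−h3·(2M3+M4)/6=-34/15
t_q=11/2 → seg 2, τ=3/2; S=4+13/30·τ+-11/5·τ²+7/18·τ³=81/80

  seg 0: a=-2 b=-11/30 c=0 d=13/60
  seg 1: a=-1 b=67/30 c=13/10 d=-7/12
  seg 2: a=4 b=13/30 c=-11/5 d=7/18
  seg 3: a=-4 b=-34/15 c=13/10 d=-13/90
S(11/2) = 81/80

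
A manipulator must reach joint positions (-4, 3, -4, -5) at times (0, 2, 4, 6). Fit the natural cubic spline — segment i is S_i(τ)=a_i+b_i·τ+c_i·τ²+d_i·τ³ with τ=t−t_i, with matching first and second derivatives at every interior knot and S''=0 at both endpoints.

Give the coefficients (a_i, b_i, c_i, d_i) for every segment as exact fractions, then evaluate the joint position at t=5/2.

  seg 0: a=-4 b=167/30 c=0 d=-31/60
  seg 1: a=3 b=-19/30 c=-31/10 d=5/6
  seg 2: a=-4 b=-91/30 c=19/10 d=-19/60
S(5/2) = 161/80

Δ: Δ0=7/2, Δ1=-7/2, Δ2=-1/2
row 1: diag=8, rhs=-42; c'=1/4, d'=-21/4
row 2: denom=8−2·1/4=15/2; d'=(18−2·-21/4)/(15/2)=19/5
back: M2=19/5
back: M1=-21/4−1/4·19/5=-31/5
M: M0=0, M1=-31/5, M2=19/5, M3=0
seg 0: a=-4, c=M0/2=0, d=(M1−M0)/(6·2)=-31/60, b=Δ0−h0·(2M0+M1)/6=167/30
seg 1: a=3, c=M1/2=-31/10, d=(M2−M1)/(6·2)=5/6, b=Δ1−h1·(2M1+M2)/6=-19/30
seg 2: a=-4, c=M2/2=19/10, d=(M3−M2)/(6·2)=-19/60, b=Δ2−h2·(2M2+M3)/6=-91/30
t_q=5/2 → seg 1, τ=1/2; S=3+-19/30·τ+-31/10·τ²+5/6·τ³=161/80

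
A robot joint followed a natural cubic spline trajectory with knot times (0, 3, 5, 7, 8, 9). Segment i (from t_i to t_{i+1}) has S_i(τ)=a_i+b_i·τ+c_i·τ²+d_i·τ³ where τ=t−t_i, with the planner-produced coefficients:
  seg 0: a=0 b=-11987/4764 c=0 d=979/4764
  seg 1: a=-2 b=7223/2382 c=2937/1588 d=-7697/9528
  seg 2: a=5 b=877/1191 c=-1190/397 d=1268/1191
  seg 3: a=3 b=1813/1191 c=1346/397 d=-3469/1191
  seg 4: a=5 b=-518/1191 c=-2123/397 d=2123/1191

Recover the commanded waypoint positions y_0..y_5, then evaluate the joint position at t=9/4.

y_0=0 y_1=-2 y_2=5 y_3=3 y_4=5 y_5=1
S(9/4) = -337479/101632

y_0 = S_0(0) = a_0 = 0
y_1 = S_1(0) = a_1 = -2
y_2 = S_2(0) = a_2 = 5
y_3 = S_3(0) = a_3 = 3
y_4 = S_4(0) = a_4 = 5
y_5 = S_4(1) = 1
t_q=9/4 is in segment 0 (τ=9/4); S_0(τ)=-337479/101632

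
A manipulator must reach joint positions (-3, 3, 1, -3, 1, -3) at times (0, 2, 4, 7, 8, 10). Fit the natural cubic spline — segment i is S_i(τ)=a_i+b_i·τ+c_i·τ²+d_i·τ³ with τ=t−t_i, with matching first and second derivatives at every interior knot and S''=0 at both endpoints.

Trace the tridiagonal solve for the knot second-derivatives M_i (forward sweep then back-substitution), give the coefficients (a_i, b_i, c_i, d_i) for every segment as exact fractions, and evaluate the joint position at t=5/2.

Δ: Δ0=3, Δ1=-1, Δ2=-4/3, Δ3=4, Δ4=-2
row 1: diag=8, rhs=-24; c'=1/4, d'=-3
row 2: denom=10−2·1/4=19/2; d'=(-2−2·-3)/(19/2)=8/19
row 3: denom=8−3·6/19=134/19; d'=(32−3·8/19)/(134/19)=292/67
row 4: denom=6−1·19/134=785/134; d'=(-36−1·292/67)/(785/134)=-5408/785
back: M4=-5408/785
back: M3=292/67−19/134·-5408/785=4188/785
back: M2=8/19−6/19·4188/785=-992/785
back: M1=-3−1/4·-992/785=-2107/785
M: M0=0, M1=-2107/785, M2=-992/785, M3=4188/785, M4=-5408/785, M5=0
seg 0: a=-3, c=M0/2=0, d=(M1−M0)/(6·2)=-2107/9420, b=Δ0−h0·(2M0+M1)/6=9172/2355
seg 1: a=3, c=M1/2=-2107/1570, d=(M2−M1)/(6·2)=223/1884, b=Δ1−h1·(2M1+M2)/6=2851/2355
seg 2: a=1, c=M2/2=-496/785, d=(M3−M2)/(6·3)=518/1413, b=Δ2−h2·(2M2+M3)/6=-6446/2355
seg 3: a=-3, c=M3/2=2094/785, d=(M4−M3)/(6·1)=-4798/2355, b=Δ3−h3·(2M3+M4)/6=7936/2355
seg 4: a=1, c=M4/2=-2704/785, d=(M5−M4)/(6·2)=1352/2355, b=Δ4−h4·(2M4+M5)/6=6106/2355
t_q=5/2 → seg 1, τ=1/2; S=3+2851/2355·τ+-2107/1570·τ²+223/1884·τ³=82509/25120

  seg 0: a=-3 b=9172/2355 c=0 d=-2107/9420
  seg 1: a=3 b=2851/2355 c=-2107/1570 d=223/1884
  seg 2: a=1 b=-6446/2355 c=-496/785 d=518/1413
  seg 3: a=-3 b=7936/2355 c=2094/785 d=-4798/2355
  seg 4: a=1 b=6106/2355 c=-2704/785 d=1352/2355
S(5/2) = 82509/25120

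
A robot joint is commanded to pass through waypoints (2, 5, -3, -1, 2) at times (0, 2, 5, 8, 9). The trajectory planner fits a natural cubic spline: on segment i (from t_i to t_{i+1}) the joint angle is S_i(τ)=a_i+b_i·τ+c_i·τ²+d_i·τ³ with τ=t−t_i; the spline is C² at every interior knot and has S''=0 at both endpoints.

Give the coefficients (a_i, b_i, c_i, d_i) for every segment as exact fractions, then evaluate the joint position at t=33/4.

  seg 0: a=2 b=340/133 c=0 d=-281/1064
  seg 1: a=5 b=-163/266 c=-843/532 d=4309/14364
  seg 2: a=-3 b=-1075/532 c=445/399 d=-1051/14364
  seg 3: a=-1 b=717/266 c=243/532 d=-81/532
S(33/4) = -1459/4864

Δ: Δ0=3/2, Δ1=-8/3, Δ2=2/3, Δ3=3
row 1: diag=10, rhs=-25; c'=3/10, d'=-5/2
row 2: denom=12−3·3/10=111/10; d'=(20−3·-5/2)/(111/10)=275/111
row 3: denom=8−3·10/37=266/37; d'=(14−3·275/111)/(266/37)=243/266
back: M3=243/266
back: M2=275/111−10/37·243/266=890/399
back: M1=-5/2−3/10·890/399=-843/266
M: M0=0, M1=-843/266, M2=890/399, M3=243/266, M4=0
seg 0: a=2, c=M0/2=0, d=(M1−M0)/(6·2)=-281/1064, b=Δ0−h0·(2M0+M1)/6=340/133
seg 1: a=5, c=M1/2=-843/532, d=(M2−M1)/(6·3)=4309/14364, b=Δ1−h1·(2M1+M2)/6=-163/266
seg 2: a=-3, c=M2/2=445/399, d=(M3−M2)/(6·3)=-1051/14364, b=Δ2−h2·(2M2+M3)/6=-1075/532
seg 3: a=-1, c=M3/2=243/532, d=(M4−M3)/(6·1)=-81/532, b=Δ3−h3·(2M3+M4)/6=717/266
t_q=33/4 → seg 3, τ=1/4; S=-1+717/266·τ+243/532·τ²+-81/532·τ³=-1459/4864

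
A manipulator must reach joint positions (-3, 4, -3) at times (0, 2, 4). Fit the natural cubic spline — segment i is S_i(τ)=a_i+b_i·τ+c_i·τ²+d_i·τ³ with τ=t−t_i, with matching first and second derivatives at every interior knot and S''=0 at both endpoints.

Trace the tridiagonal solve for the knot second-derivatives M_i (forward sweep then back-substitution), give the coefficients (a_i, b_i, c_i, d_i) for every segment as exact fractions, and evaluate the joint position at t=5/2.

  seg 0: a=-3 b=21/4 c=0 d=-7/16
  seg 1: a=4 b=0 c=-21/8 d=7/16
S(5/2) = 435/128

Δ: Δ0=7/2, Δ1=-7/2
row 1: diag=8, rhs=-42; c'=1/4, d'=-21/4
back: M1=-21/4
M: M0=0, M1=-21/4, M2=0
seg 0: a=-3, c=M0/2=0, d=(M1−M0)/(6·2)=-7/16, b=Δ0−h0·(2M0+M1)/6=21/4
seg 1: a=4, c=M1/2=-21/8, d=(M2−M1)/(6·2)=7/16, b=Δ1−h1·(2M1+M2)/6=0
t_q=5/2 → seg 1, τ=1/2; S=4+0·τ+-21/8·τ²+7/16·τ³=435/128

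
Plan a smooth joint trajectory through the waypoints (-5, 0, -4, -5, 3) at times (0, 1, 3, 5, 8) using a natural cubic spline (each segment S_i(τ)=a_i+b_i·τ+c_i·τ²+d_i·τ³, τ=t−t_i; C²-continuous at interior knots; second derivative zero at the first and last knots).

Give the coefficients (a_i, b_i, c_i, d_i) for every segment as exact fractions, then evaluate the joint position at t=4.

  seg 0: a=-5 b=493/78 c=0 d=-103/78
  seg 1: a=0 b=92/39 c=-103/26 d=139/156
  seg 2: a=-4 b=-109/39 c=18/13 d=-37/312
  seg 3: a=-5 b=103/78 c=35/52 d=-35/468
S(4) = -575/104

Δ: Δ0=5, Δ1=-2, Δ2=-1/2, Δ3=8/3
row 1: diag=6, rhs=-42; c'=1/3, d'=-7
row 2: denom=8−2·1/3=22/3; d'=(9−2·-7)/(22/3)=69/22
row 3: denom=10−2·3/11=104/11; d'=(19−2·69/22)/(104/11)=35/26
back: M3=35/26
back: M2=69/22−3/11·35/26=36/13
back: M1=-7−1/3·36/13=-103/13
M: M0=0, M1=-103/13, M2=36/13, M3=35/26, M4=0
seg 0: a=-5, c=M0/2=0, d=(M1−M0)/(6·1)=-103/78, b=Δ0−h0·(2M0+M1)/6=493/78
seg 1: a=0, c=M1/2=-103/26, d=(M2−M1)/(6·2)=139/156, b=Δ1−h1·(2M1+M2)/6=92/39
seg 2: a=-4, c=M2/2=18/13, d=(M3−M2)/(6·2)=-37/312, b=Δ2−h2·(2M2+M3)/6=-109/39
seg 3: a=-5, c=M3/2=35/52, d=(M4−M3)/(6·3)=-35/468, b=Δ3−h3·(2M3+M4)/6=103/78
t_q=4 → seg 2, τ=1; S=-4+-109/39·τ+18/13·τ²+-37/312·τ³=-575/104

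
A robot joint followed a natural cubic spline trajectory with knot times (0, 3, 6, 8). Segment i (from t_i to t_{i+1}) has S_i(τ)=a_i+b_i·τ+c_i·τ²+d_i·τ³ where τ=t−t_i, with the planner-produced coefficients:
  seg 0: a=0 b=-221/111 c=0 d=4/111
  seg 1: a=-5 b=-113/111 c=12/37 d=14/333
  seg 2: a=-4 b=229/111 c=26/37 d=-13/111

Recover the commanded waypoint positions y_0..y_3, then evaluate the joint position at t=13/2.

y_0=0 y_1=-5 y_2=-4 y_3=2
S(13/2) = -831/296

y_0 = S_0(0) = a_0 = 0
y_1 = S_1(0) = a_1 = -5
y_2 = S_2(0) = a_2 = -4
y_3 = S_2(2) = 2
t_q=13/2 is in segment 2 (τ=1/2); S_2(τ)=-831/296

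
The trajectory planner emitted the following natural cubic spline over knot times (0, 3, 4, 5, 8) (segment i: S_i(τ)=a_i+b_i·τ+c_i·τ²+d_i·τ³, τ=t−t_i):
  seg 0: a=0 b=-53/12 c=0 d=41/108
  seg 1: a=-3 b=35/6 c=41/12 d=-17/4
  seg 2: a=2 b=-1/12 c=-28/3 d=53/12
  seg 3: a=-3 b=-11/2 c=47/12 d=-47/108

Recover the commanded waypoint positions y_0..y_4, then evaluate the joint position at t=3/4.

y_0=0 y_1=-3 y_2=2 y_3=-3 y_4=4
S(3/4) = -807/256

y_0 = S_0(0) = a_0 = 0
y_1 = S_1(0) = a_1 = -3
y_2 = S_2(0) = a_2 = 2
y_3 = S_3(0) = a_3 = -3
y_4 = S_3(3) = 4
t_q=3/4 is in segment 0 (τ=3/4); S_0(τ)=-807/256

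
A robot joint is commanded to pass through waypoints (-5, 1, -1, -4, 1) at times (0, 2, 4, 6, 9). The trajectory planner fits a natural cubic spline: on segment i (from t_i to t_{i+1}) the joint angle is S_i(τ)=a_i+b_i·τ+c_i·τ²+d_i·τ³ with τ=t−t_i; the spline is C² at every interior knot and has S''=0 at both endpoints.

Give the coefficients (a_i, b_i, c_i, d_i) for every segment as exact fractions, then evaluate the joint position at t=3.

Δ: Δ0=3, Δ1=-1, Δ2=-3/2, Δ3=5/3
row 1: diag=8, rhs=-24; c'=1/4, d'=-3
row 2: denom=8−2·1/4=15/2; d'=(-3−2·-3)/(15/2)=2/5
row 3: denom=10−2·4/15=142/15; d'=(19−2·2/5)/(142/15)=273/142
back: M3=273/142
back: M2=2/5−4/15·273/142=-8/71
back: M1=-3−1/4·-8/71=-211/71
M: M0=0, M1=-211/71, M2=-8/71, M3=273/142, M4=0
seg 0: a=-5, c=M0/2=0, d=(M1−M0)/(6·2)=-211/852, b=Δ0−h0·(2M0+M1)/6=850/213
seg 1: a=1, c=M1/2=-211/142, d=(M2−M1)/(6·2)=203/852, b=Δ1−h1·(2M1+M2)/6=217/213
seg 2: a=-1, c=M2/2=-4/71, d=(M3−M2)/(6·2)=289/1704, b=Δ2−h2·(2M2+M3)/6=-440/213
seg 3: a=-4, c=M3/2=273/284, d=(M4−M3)/(6·3)=-91/852, b=Δ3−h3·(2M3+M4)/6=-109/426
t_q=3 → seg 1, τ=1; S=1+217/213·τ+-211/142·τ²+203/852·τ³=219/284

  seg 0: a=-5 b=850/213 c=0 d=-211/852
  seg 1: a=1 b=217/213 c=-211/142 d=203/852
  seg 2: a=-1 b=-440/213 c=-4/71 d=289/1704
  seg 3: a=-4 b=-109/426 c=273/284 d=-91/852
S(3) = 219/284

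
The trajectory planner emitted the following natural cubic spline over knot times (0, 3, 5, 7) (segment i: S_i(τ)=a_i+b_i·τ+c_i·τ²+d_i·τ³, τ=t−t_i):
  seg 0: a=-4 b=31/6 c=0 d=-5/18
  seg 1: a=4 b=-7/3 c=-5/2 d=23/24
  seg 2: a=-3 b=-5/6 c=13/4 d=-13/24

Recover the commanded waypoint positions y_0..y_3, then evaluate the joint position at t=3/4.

y_0 = S_0(0) = a_0 = -4
y_1 = S_1(0) = a_1 = 4
y_2 = S_2(0) = a_2 = -3
y_3 = S_2(2) = 4
t_q=3/4 is in segment 0 (τ=3/4); S_0(τ)=-31/128

y_0=-4 y_1=4 y_2=-3 y_3=4
S(3/4) = -31/128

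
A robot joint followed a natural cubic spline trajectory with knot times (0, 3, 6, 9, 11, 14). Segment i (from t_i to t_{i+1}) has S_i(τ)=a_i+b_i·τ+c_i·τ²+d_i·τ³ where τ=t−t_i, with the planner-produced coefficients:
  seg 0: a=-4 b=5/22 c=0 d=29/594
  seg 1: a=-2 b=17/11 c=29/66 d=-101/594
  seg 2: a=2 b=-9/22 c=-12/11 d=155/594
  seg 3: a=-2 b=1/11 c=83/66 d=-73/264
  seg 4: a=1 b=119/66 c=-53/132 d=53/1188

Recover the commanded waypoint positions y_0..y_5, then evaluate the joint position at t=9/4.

y_0=-4 y_1=-2 y_2=2 y_3=-2 y_4=1 y_5=4
S(9/4) = -4129/1408

y_0 = S_0(0) = a_0 = -4
y_1 = S_1(0) = a_1 = -2
y_2 = S_2(0) = a_2 = 2
y_3 = S_3(0) = a_3 = -2
y_4 = S_4(0) = a_4 = 1
y_5 = S_4(3) = 4
t_q=9/4 is in segment 0 (τ=9/4); S_0(τ)=-4129/1408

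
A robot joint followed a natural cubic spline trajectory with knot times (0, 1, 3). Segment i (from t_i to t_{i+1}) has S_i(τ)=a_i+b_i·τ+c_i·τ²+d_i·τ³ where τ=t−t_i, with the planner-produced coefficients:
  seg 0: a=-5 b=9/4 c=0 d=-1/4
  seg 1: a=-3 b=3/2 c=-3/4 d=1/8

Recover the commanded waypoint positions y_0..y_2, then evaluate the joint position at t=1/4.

y_0 = S_0(0) = a_0 = -5
y_1 = S_1(0) = a_1 = -3
y_2 = S_1(2) = -2
t_q=1/4 is in segment 0 (τ=1/4); S_0(τ)=-1137/256

y_0=-5 y_1=-3 y_2=-2
S(1/4) = -1137/256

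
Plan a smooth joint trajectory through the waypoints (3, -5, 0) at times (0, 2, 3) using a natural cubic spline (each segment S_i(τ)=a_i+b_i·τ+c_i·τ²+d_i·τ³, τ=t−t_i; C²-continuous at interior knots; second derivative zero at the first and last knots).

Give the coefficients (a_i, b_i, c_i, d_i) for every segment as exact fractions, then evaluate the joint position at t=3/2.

Δ: Δ0=-4, Δ1=5
row 1: diag=6, rhs=54; c'=1/6, d'=9
back: M1=9
M: M0=0, M1=9, M2=0
seg 0: a=3, c=M0/2=0, d=(M1−M0)/(6·2)=3/4, b=Δ0−h0·(2M0+M1)/6=-7
seg 1: a=-5, c=M1/2=9/2, d=(M2−M1)/(6·1)=-3/2, b=Δ1−h1·(2M1+M2)/6=2
t_q=3/2 → seg 0, τ=3/2; S=3+-7·τ+0·τ²+3/4·τ³=-159/32

  seg 0: a=3 b=-7 c=0 d=3/4
  seg 1: a=-5 b=2 c=9/2 d=-3/2
S(3/2) = -159/32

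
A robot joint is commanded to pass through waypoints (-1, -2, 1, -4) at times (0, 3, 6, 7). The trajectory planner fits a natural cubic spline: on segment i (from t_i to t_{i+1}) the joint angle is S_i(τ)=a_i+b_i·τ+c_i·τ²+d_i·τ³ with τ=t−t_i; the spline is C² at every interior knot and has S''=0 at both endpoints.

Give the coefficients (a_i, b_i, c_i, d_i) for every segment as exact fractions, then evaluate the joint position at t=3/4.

Δ: Δ0=-1/3, Δ1=1, Δ2=-5
row 1: diag=12, rhs=8; c'=1/4, d'=2/3
row 2: denom=8−3·1/4=29/4; d'=(-36−3·2/3)/(29/4)=-152/29
back: M2=-152/29
back: M1=2/3−1/4·-152/29=172/87
M: M0=0, M1=172/87, M2=-152/29, M3=0
seg 0: a=-1, c=M0/2=0, d=(M1−M0)/(6·3)=86/783, b=Δ0−h0·(2M0+M1)/6=-115/87
seg 1: a=-2, c=M1/2=86/87, d=(M2−M1)/(6·3)=-314/783, b=Δ1−h1·(2M1+M2)/6=143/87
seg 2: a=1, c=M2/2=-76/29, d=(M3−M2)/(6·1)=76/87, b=Δ2−h2·(2M2+M3)/6=-283/87
t_q=3/4 → seg 0, τ=3/4; S=-1+-115/87·τ+0·τ²+86/783·τ³=-1805/928

  seg 0: a=-1 b=-115/87 c=0 d=86/783
  seg 1: a=-2 b=143/87 c=86/87 d=-314/783
  seg 2: a=1 b=-283/87 c=-76/29 d=76/87
S(3/4) = -1805/928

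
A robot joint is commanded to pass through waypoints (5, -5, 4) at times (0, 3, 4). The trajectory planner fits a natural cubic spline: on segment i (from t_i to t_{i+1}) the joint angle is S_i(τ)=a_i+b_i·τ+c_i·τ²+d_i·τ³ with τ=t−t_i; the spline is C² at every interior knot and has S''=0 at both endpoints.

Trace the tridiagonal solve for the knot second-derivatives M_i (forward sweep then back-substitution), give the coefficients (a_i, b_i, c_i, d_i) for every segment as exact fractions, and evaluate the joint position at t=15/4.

  seg 0: a=5 b=-191/24 c=0 d=37/72
  seg 1: a=-5 b=71/12 c=37/8 d=-37/24
S(15/4) = 711/512

Δ: Δ0=-10/3, Δ1=9
row 1: diag=8, rhs=74; c'=1/8, d'=37/4
back: M1=37/4
M: M0=0, M1=37/4, M2=0
seg 0: a=5, c=M0/2=0, d=(M1−M0)/(6·3)=37/72, b=Δ0−h0·(2M0+M1)/6=-191/24
seg 1: a=-5, c=M1/2=37/8, d=(M2−M1)/(6·1)=-37/24, b=Δ1−h1·(2M1+M2)/6=71/12
t_q=15/4 → seg 1, τ=3/4; S=-5+71/12·τ+37/8·τ²+-37/24·τ³=711/512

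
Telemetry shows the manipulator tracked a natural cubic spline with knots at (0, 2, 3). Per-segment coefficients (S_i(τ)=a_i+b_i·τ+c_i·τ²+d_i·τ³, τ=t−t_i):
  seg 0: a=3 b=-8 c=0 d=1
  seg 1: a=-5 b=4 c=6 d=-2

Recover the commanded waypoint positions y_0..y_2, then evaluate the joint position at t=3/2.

y_0 = S_0(0) = a_0 = 3
y_1 = S_1(0) = a_1 = -5
y_2 = S_1(1) = 3
t_q=3/2 is in segment 0 (τ=3/2); S_0(τ)=-45/8

y_0=3 y_1=-5 y_2=3
S(3/2) = -45/8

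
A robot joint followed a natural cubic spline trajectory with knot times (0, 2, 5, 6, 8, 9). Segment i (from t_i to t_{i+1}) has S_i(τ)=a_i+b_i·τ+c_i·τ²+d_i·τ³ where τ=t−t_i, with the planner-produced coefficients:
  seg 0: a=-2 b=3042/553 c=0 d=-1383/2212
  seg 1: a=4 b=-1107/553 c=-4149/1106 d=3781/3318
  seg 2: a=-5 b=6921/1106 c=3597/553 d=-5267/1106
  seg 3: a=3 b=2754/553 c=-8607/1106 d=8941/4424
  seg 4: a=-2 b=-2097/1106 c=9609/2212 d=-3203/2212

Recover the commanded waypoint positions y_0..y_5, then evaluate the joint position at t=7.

y_0=-2 y_1=4 y_2=-5 y_3=3 y_4=-2 y_5=-1
S(7) = 9817/4424

y_0 = S_0(0) = a_0 = -2
y_1 = S_1(0) = a_1 = 4
y_2 = S_2(0) = a_2 = -5
y_3 = S_3(0) = a_3 = 3
y_4 = S_4(0) = a_4 = -2
y_5 = S_4(1) = -1
t_q=7 is in segment 3 (τ=1); S_3(τ)=9817/4424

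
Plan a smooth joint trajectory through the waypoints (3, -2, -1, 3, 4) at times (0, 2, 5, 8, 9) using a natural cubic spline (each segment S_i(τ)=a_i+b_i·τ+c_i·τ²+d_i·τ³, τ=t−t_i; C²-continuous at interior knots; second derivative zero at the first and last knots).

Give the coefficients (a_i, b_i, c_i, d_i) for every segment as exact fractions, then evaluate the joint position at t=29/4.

  seg 0: a=3 b=-1217/399 c=0 d=439/3192
  seg 1: a=-2 b=-1117/798 c=439/532 d=-395/4788
  seg 2: a=-1 b=2113/1596 c=11/133 d=-127/4788
  seg 3: a=3 b=881/798 c=-83/532 d=83/1596
S(29/4) = 3755/1792

Δ: Δ0=-5/2, Δ1=1/3, Δ2=4/3, Δ3=1
row 1: diag=10, rhs=17; c'=3/10, d'=17/10
row 2: denom=12−3·3/10=111/10; d'=(6−3·17/10)/(111/10)=3/37
row 3: denom=8−3·10/37=266/37; d'=(-2−3·3/37)/(266/37)=-83/266
back: M3=-83/266
back: M2=3/37−10/37·-83/266=22/133
back: M1=17/10−3/10·22/133=439/266
M: M0=0, M1=439/266, M2=22/133, M3=-83/266, M4=0
seg 0: a=3, c=M0/2=0, d=(M1−M0)/(6·2)=439/3192, b=Δ0−h0·(2M0+M1)/6=-1217/399
seg 1: a=-2, c=M1/2=439/532, d=(M2−M1)/(6·3)=-395/4788, b=Δ1−h1·(2M1+M2)/6=-1117/798
seg 2: a=-1, c=M2/2=11/133, d=(M3−M2)/(6·3)=-127/4788, b=Δ2−h2·(2M2+M3)/6=2113/1596
seg 3: a=3, c=M3/2=-83/532, d=(M4−M3)/(6·1)=83/1596, b=Δ3−h3·(2M3+M4)/6=881/798
t_q=29/4 → seg 2, τ=9/4; S=-1+2113/1596·τ+11/133·τ²+-127/4788·τ³=3755/1792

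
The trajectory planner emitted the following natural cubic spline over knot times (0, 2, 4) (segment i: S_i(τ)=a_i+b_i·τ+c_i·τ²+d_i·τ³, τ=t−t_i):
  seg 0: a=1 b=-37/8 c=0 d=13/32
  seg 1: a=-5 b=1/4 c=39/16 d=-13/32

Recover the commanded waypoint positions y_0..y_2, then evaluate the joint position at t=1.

y_0 = S_0(0) = a_0 = 1
y_1 = S_1(0) = a_1 = -5
y_2 = S_1(2) = 2
t_q=1 is in segment 0 (τ=1); S_0(τ)=-103/32

y_0=1 y_1=-5 y_2=2
S(1) = -103/32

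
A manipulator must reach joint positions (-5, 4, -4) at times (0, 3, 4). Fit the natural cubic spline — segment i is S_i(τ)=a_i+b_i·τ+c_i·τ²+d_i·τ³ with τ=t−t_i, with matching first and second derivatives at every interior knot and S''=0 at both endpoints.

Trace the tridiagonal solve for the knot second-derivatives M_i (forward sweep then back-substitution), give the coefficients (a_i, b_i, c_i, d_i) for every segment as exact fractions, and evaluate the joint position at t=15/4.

  seg 0: a=-5 b=57/8 c=0 d=-11/24
  seg 1: a=4 b=-21/4 c=-33/8 d=11/8
S(15/4) = -859/512

Δ: Δ0=3, Δ1=-8
row 1: diag=8, rhs=-66; c'=1/8, d'=-33/4
back: M1=-33/4
M: M0=0, M1=-33/4, M2=0
seg 0: a=-5, c=M0/2=0, d=(M1−M0)/(6·3)=-11/24, b=Δ0−h0·(2M0+M1)/6=57/8
seg 1: a=4, c=M1/2=-33/8, d=(M2−M1)/(6·1)=11/8, b=Δ1−h1·(2M1+M2)/6=-21/4
t_q=15/4 → seg 1, τ=3/4; S=4+-21/4·τ+-33/8·τ²+11/8·τ³=-859/512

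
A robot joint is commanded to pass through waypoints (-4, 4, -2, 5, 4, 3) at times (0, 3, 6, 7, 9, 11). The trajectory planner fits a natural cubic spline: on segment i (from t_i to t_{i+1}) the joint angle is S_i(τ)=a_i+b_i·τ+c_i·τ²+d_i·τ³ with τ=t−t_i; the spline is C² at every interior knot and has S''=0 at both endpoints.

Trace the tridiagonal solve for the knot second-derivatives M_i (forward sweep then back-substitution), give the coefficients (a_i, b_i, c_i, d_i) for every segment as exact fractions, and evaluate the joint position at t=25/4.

  seg 0: a=-4 b=4718/933 c=0 d=-2230/8397
  seg 1: a=4 b=-1972/933 c=-2230/933 d=6796/8397
  seg 2: a=-2 b=5036/933 c=1522/311 d=-3071/933
  seg 3: a=5 b=4955/933 c=-1549/311 d=7745/7464
  seg 4: a=4 b=-4031/1866 c=1549/1244 d=-1549/7464
S(25/4) = -7885/19904

Δ: Δ0=8/3, Δ1=-2, Δ2=7, Δ3=-1/2, Δ4=-1/2
row 1: diag=12, rhs=-28; c'=1/4, d'=-7/3
row 2: denom=8−3·1/4=29/4; d'=(54−3·-7/3)/(29/4)=244/29
row 3: denom=6−1·4/29=170/29; d'=(-45−1·244/29)/(170/29)=-1549/170
row 4: denom=8−2·29/85=622/85; d'=(0−2·-1549/170)/(622/85)=1549/622
back: M4=1549/622
back: M3=-1549/170−29/85·1549/622=-3098/311
back: M2=244/29−4/29·-3098/311=3044/311
back: M1=-7/3−1/4·3044/311=-4460/933
M: M0=0, M1=-4460/933, M2=3044/311, M3=-3098/311, M4=1549/622, M5=0
seg 0: a=-4, c=M0/2=0, d=(M1−M0)/(6·3)=-2230/8397, b=Δ0−h0·(2M0+M1)/6=4718/933
seg 1: a=4, c=M1/2=-2230/933, d=(M2−M1)/(6·3)=6796/8397, b=Δ1−h1·(2M1+M2)/6=-1972/933
seg 2: a=-2, c=M2/2=1522/311, d=(M3−M2)/(6·1)=-3071/933, b=Δ2−h2·(2M2+M3)/6=5036/933
seg 3: a=5, c=M3/2=-1549/311, d=(M4−M3)/(6·2)=7745/7464, b=Δ3−h3·(2M3+M4)/6=4955/933
seg 4: a=4, c=M4/2=1549/1244, d=(M5−M4)/(6·2)=-1549/7464, b=Δ4−h4·(2M4+M5)/6=-4031/1866
t_q=25/4 → seg 2, τ=1/4; S=-2+5036/933·τ+1522/311·τ²+-3071/933·τ³=-7885/19904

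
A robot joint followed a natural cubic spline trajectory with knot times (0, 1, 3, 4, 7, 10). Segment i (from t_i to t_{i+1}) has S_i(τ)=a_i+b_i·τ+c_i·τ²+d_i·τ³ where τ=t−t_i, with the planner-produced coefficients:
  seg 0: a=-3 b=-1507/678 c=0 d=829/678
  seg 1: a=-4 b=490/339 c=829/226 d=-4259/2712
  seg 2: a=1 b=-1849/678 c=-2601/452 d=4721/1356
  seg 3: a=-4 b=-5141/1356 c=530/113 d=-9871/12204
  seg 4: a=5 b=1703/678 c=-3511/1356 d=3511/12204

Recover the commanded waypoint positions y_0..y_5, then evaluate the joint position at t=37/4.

y_0 = S_0(0) = a_0 = -3
y_1 = S_1(0) = a_1 = -4
y_2 = S_2(0) = a_2 = 1
y_3 = S_3(0) = a_3 = -4
y_4 = S_4(0) = a_4 = 5
y_5 = S_4(3) = -3
t_q=37/4 is in segment 4 (τ=9/4); S_4(τ)=23737/28928

y_0=-3 y_1=-4 y_2=1 y_3=-4 y_4=5 y_5=-3
S(37/4) = 23737/28928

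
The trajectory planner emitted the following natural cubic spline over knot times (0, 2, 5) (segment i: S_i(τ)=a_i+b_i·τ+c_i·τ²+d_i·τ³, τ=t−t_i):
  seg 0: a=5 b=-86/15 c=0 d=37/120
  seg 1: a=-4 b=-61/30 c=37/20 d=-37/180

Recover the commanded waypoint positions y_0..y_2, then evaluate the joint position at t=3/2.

y_0 = S_0(0) = a_0 = 5
y_1 = S_1(0) = a_1 = -4
y_2 = S_1(3) = 1
t_q=3/2 is in segment 0 (τ=3/2); S_0(τ)=-819/320

y_0=5 y_1=-4 y_2=1
S(3/2) = -819/320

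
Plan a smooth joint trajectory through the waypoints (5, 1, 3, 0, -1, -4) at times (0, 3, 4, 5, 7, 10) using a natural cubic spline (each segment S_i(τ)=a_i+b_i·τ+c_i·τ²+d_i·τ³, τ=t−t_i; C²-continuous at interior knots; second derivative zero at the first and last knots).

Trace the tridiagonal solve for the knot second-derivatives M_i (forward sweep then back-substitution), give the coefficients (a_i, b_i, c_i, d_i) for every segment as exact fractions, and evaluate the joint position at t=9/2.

  seg 0: a=5 b=-2633/828 c=0 d=1529/7452
  seg 1: a=1 b=977/414 c=1529/828 d=-203/92
  seg 2: a=3 b=-469/828 c=-988/207 d=1937/828
  seg 3: a=0 b=-427/138 c=1859/828 d=-785/1656
  seg 4: a=-1 b=41/207 c=-124/207 d=124/1863
S(9/2) = 523/288

Δ: Δ0=-4/3, Δ1=2, Δ2=-3, Δ3=-1/2, Δ4=-1
row 1: diag=8, rhs=20; c'=1/8, d'=5/2
row 2: denom=4−1·1/8=31/8; d'=(-30−1·5/2)/(31/8)=-260/31
row 3: denom=6−1·8/31=178/31; d'=(15−1·-260/31)/(178/31)=725/178
row 4: denom=10−2·31/89=828/89; d'=(-3−2·725/178)/(828/89)=-248/207
back: M4=-248/207
back: M3=725/178−31/89·-248/207=1859/414
back: M2=-260/31−8/31·1859/414=-1976/207
back: M1=5/2−1/8·-1976/207=1529/414
M: M0=0, M1=1529/414, M2=-1976/207, M3=1859/414, M4=-248/207, M5=0
seg 0: a=5, c=M0/2=0, d=(M1−M0)/(6·3)=1529/7452, b=Δ0−h0·(2M0+M1)/6=-2633/828
seg 1: a=1, c=M1/2=1529/828, d=(M2−M1)/(6·1)=-203/92, b=Δ1−h1·(2M1+M2)/6=977/414
seg 2: a=3, c=M2/2=-988/207, d=(M3−M2)/(6·1)=1937/828, b=Δ2−h2·(2M2+M3)/6=-469/828
seg 3: a=0, c=M3/2=1859/828, d=(M4−M3)/(6·2)=-785/1656, b=Δ3−h3·(2M3+M4)/6=-427/138
seg 4: a=-1, c=M4/2=-124/207, d=(M5−M4)/(6·3)=124/1863, b=Δ4−h4·(2M4+M5)/6=41/207
t_q=9/2 → seg 2, τ=1/2; S=3+-469/828·τ+-988/207·τ²+1937/828·τ³=523/288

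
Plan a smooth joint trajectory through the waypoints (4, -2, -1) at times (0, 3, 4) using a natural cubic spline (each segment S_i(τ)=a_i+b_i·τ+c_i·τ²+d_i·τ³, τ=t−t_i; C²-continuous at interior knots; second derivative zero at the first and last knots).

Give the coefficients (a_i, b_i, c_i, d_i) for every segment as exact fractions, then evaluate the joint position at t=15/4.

  seg 0: a=4 b=-25/8 c=0 d=1/8
  seg 1: a=-2 b=1/4 c=9/8 d=-3/8
S(15/4) = -685/512

Δ: Δ0=-2, Δ1=1
row 1: diag=8, rhs=18; c'=1/8, d'=9/4
back: M1=9/4
M: M0=0, M1=9/4, M2=0
seg 0: a=4, c=M0/2=0, d=(M1−M0)/(6·3)=1/8, b=Δ0−h0·(2M0+M1)/6=-25/8
seg 1: a=-2, c=M1/2=9/8, d=(M2−M1)/(6·1)=-3/8, b=Δ1−h1·(2M1+M2)/6=1/4
t_q=15/4 → seg 1, τ=3/4; S=-2+1/4·τ+9/8·τ²+-3/8·τ³=-685/512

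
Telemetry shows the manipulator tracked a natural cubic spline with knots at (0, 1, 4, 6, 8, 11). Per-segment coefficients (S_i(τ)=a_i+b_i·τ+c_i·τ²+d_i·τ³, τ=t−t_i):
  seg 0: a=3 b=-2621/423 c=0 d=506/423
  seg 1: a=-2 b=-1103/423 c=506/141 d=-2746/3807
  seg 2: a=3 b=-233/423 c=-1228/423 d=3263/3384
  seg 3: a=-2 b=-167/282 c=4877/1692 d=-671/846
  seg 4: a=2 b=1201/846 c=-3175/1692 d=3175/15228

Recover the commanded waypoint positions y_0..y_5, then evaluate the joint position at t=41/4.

y_0 = S_0(0) = a_0 = 3
y_1 = S_1(0) = a_1 = -2
y_2 = S_2(0) = a_2 = 3
y_3 = S_3(0) = a_3 = -2
y_4 = S_4(0) = a_4 = 2
y_5 = S_4(3) = -5
t_q=41/4 is in segment 4 (τ=9/4); S_4(τ)=-23229/12032

y_0=3 y_1=-2 y_2=3 y_3=-2 y_4=2 y_5=-5
S(41/4) = -23229/12032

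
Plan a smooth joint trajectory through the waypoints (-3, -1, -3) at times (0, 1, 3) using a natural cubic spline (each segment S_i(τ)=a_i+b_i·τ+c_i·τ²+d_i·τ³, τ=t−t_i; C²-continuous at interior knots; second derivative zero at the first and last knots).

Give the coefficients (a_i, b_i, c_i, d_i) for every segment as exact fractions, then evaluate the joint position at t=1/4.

  seg 0: a=-3 b=5/2 c=0 d=-1/2
  seg 1: a=-1 b=1 c=-3/2 d=1/4
S(1/4) = -305/128

Δ: Δ0=2, Δ1=-1
row 1: diag=6, rhs=-18; c'=1/3, d'=-3
back: M1=-3
M: M0=0, M1=-3, M2=0
seg 0: a=-3, c=M0/2=0, d=(M1−M0)/(6·1)=-1/2, b=Δ0−h0·(2M0+M1)/6=5/2
seg 1: a=-1, c=M1/2=-3/2, d=(M2−M1)/(6·2)=1/4, b=Δ1−h1·(2M1+M2)/6=1
t_q=1/4 → seg 0, τ=1/4; S=-3+5/2·τ+0·τ²+-1/2·τ³=-305/128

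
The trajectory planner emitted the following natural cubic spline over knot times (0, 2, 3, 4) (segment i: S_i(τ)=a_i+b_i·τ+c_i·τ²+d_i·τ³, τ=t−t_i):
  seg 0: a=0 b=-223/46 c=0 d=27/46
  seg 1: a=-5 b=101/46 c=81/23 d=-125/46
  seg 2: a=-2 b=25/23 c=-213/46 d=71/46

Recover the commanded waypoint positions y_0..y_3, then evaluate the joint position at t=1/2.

y_0=0 y_1=-5 y_2=-2 y_3=-4
S(1/2) = -865/368

y_0 = S_0(0) = a_0 = 0
y_1 = S_1(0) = a_1 = -5
y_2 = S_2(0) = a_2 = -2
y_3 = S_2(1) = -4
t_q=1/2 is in segment 0 (τ=1/2); S_0(τ)=-865/368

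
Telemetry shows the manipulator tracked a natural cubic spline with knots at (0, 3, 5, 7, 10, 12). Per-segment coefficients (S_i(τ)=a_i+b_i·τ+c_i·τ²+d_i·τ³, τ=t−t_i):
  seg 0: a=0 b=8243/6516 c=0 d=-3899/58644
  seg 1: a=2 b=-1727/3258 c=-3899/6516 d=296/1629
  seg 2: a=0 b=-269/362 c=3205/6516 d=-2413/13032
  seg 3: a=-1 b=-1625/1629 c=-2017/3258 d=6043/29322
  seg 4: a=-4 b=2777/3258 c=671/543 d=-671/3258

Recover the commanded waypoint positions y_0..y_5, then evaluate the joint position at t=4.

y_0=0 y_1=2 y_2=0 y_3=-1 y_4=-4 y_5=1
S(4) = 6863/6516

y_0 = S_0(0) = a_0 = 0
y_1 = S_1(0) = a_1 = 2
y_2 = S_2(0) = a_2 = 0
y_3 = S_3(0) = a_3 = -1
y_4 = S_4(0) = a_4 = -4
y_5 = S_4(2) = 1
t_q=4 is in segment 1 (τ=1); S_1(τ)=6863/6516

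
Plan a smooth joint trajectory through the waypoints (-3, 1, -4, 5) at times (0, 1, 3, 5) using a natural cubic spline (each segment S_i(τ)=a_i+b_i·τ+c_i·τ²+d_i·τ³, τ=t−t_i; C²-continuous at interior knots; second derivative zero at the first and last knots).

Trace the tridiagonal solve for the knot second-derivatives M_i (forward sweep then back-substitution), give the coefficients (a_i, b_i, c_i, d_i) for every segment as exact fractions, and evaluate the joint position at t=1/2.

Δ: Δ0=4, Δ1=-5/2, Δ2=9/2
row 1: diag=6, rhs=-39; c'=1/3, d'=-13/2
row 2: denom=8−2·1/3=22/3; d'=(42−2·-13/2)/(22/3)=15/2
back: M2=15/2
back: M1=-13/2−1/3·15/2=-9
M: M0=0, M1=-9, M2=15/2, M3=0
seg 0: a=-3, c=M0/2=0, d=(M1−M0)/(6·1)=-3/2, b=Δ0−h0·(2M0+M1)/6=11/2
seg 1: a=1, c=M1/2=-9/2, d=(M2−M1)/(6·2)=11/8, b=Δ1−h1·(2M1+M2)/6=1
seg 2: a=-4, c=M2/2=15/4, d=(M3−M2)/(6·2)=-5/8, b=Δ2−h2·(2M2+M3)/6=-1/2
t_q=1/2 → seg 0, τ=1/2; S=-3+11/2·τ+0·τ²+-3/2·τ³=-7/16

  seg 0: a=-3 b=11/2 c=0 d=-3/2
  seg 1: a=1 b=1 c=-9/2 d=11/8
  seg 2: a=-4 b=-1/2 c=15/4 d=-5/8
S(1/2) = -7/16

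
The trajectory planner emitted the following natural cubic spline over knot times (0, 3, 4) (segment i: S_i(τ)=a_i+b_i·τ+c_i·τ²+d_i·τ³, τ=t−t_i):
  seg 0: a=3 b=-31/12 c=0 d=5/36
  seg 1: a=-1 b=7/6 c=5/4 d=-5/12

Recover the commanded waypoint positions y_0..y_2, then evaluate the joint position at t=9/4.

y_0 = S_0(0) = a_0 = 3
y_1 = S_1(0) = a_1 = -1
y_2 = S_1(1) = 1
t_q=9/4 is in segment 0 (τ=9/4); S_0(τ)=-315/256

y_0=3 y_1=-1 y_2=1
S(9/4) = -315/256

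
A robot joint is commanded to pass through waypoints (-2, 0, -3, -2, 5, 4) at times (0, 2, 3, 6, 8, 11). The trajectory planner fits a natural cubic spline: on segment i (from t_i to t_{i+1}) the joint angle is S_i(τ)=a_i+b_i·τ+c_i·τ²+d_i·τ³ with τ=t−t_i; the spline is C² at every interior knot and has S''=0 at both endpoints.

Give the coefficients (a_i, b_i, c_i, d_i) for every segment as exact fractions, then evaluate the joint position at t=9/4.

Δ: Δ0=1, Δ1=-3, Δ2=1/3, Δ3=7/2, Δ4=-1/3
row 1: diag=6, rhs=-24; c'=1/6, d'=-4
row 2: denom=8−1·1/6=47/6; d'=(20−1·-4)/(47/6)=144/47
row 3: denom=10−3·18/47=416/47; d'=(19−3·144/47)/(416/47)=461/416
row 4: denom=10−2·47/208=993/104; d'=(-23−2·461/416)/(993/104)=-5245/1986
back: M4=-5245/1986
back: M3=461/416−47/208·-5245/1986=1693/993
back: M2=144/47−18/47·1693/993=798/331
back: M1=-4−1/6·798/331=-1457/331
M: M0=0, M1=-1457/331, M2=798/331, M3=1693/993, M4=-5245/1986, M5=0
seg 0: a=-2, c=M0/2=0, d=(M1−M0)/(6·2)=-1457/3972, b=Δ0−h0·(2M0+M1)/6=2450/993
seg 1: a=0, c=M1/2=-1457/662, d=(M2−M1)/(6·1)=2255/1986, b=Δ1−h1·(2M1+M2)/6=-1921/993
seg 2: a=-3, c=M2/2=399/331, d=(M3−M2)/(6·3)=-701/17874, b=Δ2−h2·(2M2+M3)/6=-5819/1986
seg 3: a=-2, c=M3/2=1693/1986, d=(M4−M3)/(6·2)=-959/2648, b=Δ3−h3·(2M3+M4)/6=3221/993
seg 4: a=5, c=M4/2=-5245/3972, d=(M5−M4)/(6·3)=5245/35748, b=Δ4−h4·(2M4+M5)/6=4583/1986
t_q=9/4 → seg 1, τ=1/4; S=0+-1921/993·τ+-1457/662·τ²+2255/1986·τ³=-25567/42368

  seg 0: a=-2 b=2450/993 c=0 d=-1457/3972
  seg 1: a=0 b=-1921/993 c=-1457/662 d=2255/1986
  seg 2: a=-3 b=-5819/1986 c=399/331 d=-701/17874
  seg 3: a=-2 b=3221/993 c=1693/1986 d=-959/2648
  seg 4: a=5 b=4583/1986 c=-5245/3972 d=5245/35748
S(9/4) = -25567/42368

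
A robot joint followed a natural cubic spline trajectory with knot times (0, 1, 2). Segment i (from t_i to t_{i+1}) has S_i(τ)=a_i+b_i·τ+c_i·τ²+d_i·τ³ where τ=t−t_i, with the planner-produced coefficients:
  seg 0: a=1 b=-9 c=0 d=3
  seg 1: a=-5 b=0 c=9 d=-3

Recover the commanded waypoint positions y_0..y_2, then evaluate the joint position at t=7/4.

y_0 = S_0(0) = a_0 = 1
y_1 = S_1(0) = a_1 = -5
y_2 = S_1(1) = 1
t_q=7/4 is in segment 1 (τ=3/4); S_1(τ)=-77/64

y_0=1 y_1=-5 y_2=1
S(7/4) = -77/64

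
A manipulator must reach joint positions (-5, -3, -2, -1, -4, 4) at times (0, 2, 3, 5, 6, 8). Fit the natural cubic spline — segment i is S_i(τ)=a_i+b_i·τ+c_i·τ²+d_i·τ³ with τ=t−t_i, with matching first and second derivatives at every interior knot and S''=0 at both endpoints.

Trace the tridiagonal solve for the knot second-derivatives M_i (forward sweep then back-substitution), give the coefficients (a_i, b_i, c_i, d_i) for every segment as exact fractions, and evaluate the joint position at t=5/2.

Δ: Δ0=1, Δ1=1, Δ2=1/2, Δ3=-3, Δ4=4
row 1: diag=6, rhs=0; c'=1/6, d'=0
row 2: denom=6−1·1/6=35/6; d'=(-3−1·0)/(35/6)=-18/35
row 3: denom=6−2·12/35=186/35; d'=(-21−2·-18/35)/(186/35)=-233/62
row 4: denom=6−1·35/186=1081/186; d'=(42−1·-233/62)/(1081/186)=8511/1081
back: M4=8511/1081
back: M3=-233/62−35/186·8511/1081=-5664/1081
back: M2=-18/35−12/35·-5664/1081=1386/1081
back: M1=0−1/6·1386/1081=-231/1081
M: M0=0, M1=-231/1081, M2=1386/1081, M3=-5664/1081, M4=8511/1081, M5=0
seg 0: a=-5, c=M0/2=0, d=(M1−M0)/(6·2)=-77/4324, b=Δ0−h0·(2M0+M1)/6=1158/1081
seg 1: a=-3, c=M1/2=-231/2162, d=(M2−M1)/(6·1)=539/2162, b=Δ1−h1·(2M1+M2)/6=927/1081
seg 2: a=-2, c=M2/2=693/1081, d=(M3−M2)/(6·2)=-25/46, b=Δ2−h2·(2M2+M3)/6=3009/2162
seg 3: a=-1, c=M3/2=-2832/1081, d=(M4−M3)/(6·1)=4725/2162, b=Δ3−h3·(2M3+M4)/6=-5547/2162
seg 4: a=-4, c=M4/2=8511/2162, d=(M5−M4)/(6·2)=-2837/4324, b=Δ4−h4·(2M4+M5)/6=-1350/1081
t_q=5/2 → seg 1, τ=1/2; S=-3+927/1081·τ+-231/2162·τ²+539/2162·τ³=-44395/17296

  seg 0: a=-5 b=1158/1081 c=0 d=-77/4324
  seg 1: a=-3 b=927/1081 c=-231/2162 d=539/2162
  seg 2: a=-2 b=3009/2162 c=693/1081 d=-25/46
  seg 3: a=-1 b=-5547/2162 c=-2832/1081 d=4725/2162
  seg 4: a=-4 b=-1350/1081 c=8511/2162 d=-2837/4324
S(5/2) = -44395/17296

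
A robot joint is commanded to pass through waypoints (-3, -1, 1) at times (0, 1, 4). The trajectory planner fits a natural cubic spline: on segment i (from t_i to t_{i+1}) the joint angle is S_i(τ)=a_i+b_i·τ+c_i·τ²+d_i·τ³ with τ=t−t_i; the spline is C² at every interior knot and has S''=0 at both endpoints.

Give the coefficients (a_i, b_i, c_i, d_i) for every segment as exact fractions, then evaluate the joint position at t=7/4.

Δ: Δ0=2, Δ1=2/3
row 1: diag=8, rhs=-8; c'=3/8, d'=-1
back: M1=-1
M: M0=0, M1=-1, M2=0
seg 0: a=-3, c=M0/2=0, d=(M1−M0)/(6·1)=-1/6, b=Δ0−h0·(2M0+M1)/6=13/6
seg 1: a=-1, c=M1/2=-1/2, d=(M2−M1)/(6·3)=1/18, b=Δ1−h1·(2M1+M2)/6=5/3
t_q=7/4 → seg 1, τ=3/4; S=-1+5/3·τ+-1/2·τ²+1/18·τ³=-1/128

  seg 0: a=-3 b=13/6 c=0 d=-1/6
  seg 1: a=-1 b=5/3 c=-1/2 d=1/18
S(7/4) = -1/128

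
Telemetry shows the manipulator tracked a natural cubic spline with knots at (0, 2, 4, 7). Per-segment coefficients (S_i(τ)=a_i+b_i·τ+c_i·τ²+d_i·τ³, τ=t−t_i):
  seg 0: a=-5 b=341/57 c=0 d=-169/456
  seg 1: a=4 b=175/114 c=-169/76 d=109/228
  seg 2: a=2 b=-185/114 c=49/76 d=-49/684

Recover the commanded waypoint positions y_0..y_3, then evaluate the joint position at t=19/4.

y_0 = S_0(0) = a_0 = -5
y_1 = S_1(0) = a_1 = 4
y_2 = S_2(0) = a_2 = 2
y_3 = S_2(3) = 1
t_q=19/4 is in segment 2 (τ=3/4); S_2(τ)=5425/4864

y_0=-5 y_1=4 y_2=2 y_3=1
S(19/4) = 5425/4864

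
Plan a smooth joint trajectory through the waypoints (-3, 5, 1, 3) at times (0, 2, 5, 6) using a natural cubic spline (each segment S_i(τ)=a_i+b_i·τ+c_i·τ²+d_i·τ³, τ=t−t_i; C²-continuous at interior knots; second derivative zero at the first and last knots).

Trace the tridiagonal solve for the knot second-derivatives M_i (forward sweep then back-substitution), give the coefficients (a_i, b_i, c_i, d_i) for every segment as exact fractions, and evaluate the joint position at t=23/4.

  seg 0: a=-3 b=1168/213 c=0 d=-79/213
  seg 1: a=5 b=220/213 c=-158/71 d=34/71
  seg 2: a=1 b=130/213 c=148/71 d=-148/213
S(23/4) = 2655/1136

Δ: Δ0=4, Δ1=-4/3, Δ2=2
row 1: diag=10, rhs=-32; c'=3/10, d'=-16/5
row 2: denom=8−3·3/10=71/10; d'=(20−3·-16/5)/(71/10)=296/71
back: M2=296/71
back: M1=-16/5−3/10·296/71=-316/71
M: M0=0, M1=-316/71, M2=296/71, M3=0
seg 0: a=-3, c=M0/2=0, d=(M1−M0)/(6·2)=-79/213, b=Δ0−h0·(2M0+M1)/6=1168/213
seg 1: a=5, c=M1/2=-158/71, d=(M2−M1)/(6·3)=34/71, b=Δ1−h1·(2M1+M2)/6=220/213
seg 2: a=1, c=M2/2=148/71, d=(M3−M2)/(6·1)=-148/213, b=Δ2−h2·(2M2+M3)/6=130/213
t_q=23/4 → seg 2, τ=3/4; S=1+130/213·τ+148/71·τ²+-148/213·τ³=2655/1136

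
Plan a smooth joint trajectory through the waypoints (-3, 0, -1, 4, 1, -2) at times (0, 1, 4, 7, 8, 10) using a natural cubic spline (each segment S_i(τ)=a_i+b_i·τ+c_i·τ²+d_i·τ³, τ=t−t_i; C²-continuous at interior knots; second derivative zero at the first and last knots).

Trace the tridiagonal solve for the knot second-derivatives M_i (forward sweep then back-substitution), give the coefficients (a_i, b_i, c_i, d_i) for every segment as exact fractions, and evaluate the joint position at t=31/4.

Δ: Δ0=3, Δ1=-1/3, Δ2=5/3, Δ3=-3, Δ4=-3/2
row 1: diag=8, rhs=-20; c'=3/8, d'=-5/2
row 2: denom=12−3·3/8=87/8; d'=(12−3·-5/2)/(87/8)=52/29
row 3: denom=8−3·8/29=208/29; d'=(-28−3·52/29)/(208/29)=-121/26
row 4: denom=6−1·29/208=1219/208; d'=(9−1·-121/26)/(1219/208)=2840/1219
back: M4=2840/1219
back: M3=-121/26−29/208·2840/1219=-6069/1219
back: M2=52/29−8/29·-6069/1219=3860/1219
back: M1=-5/2−3/8·3860/1219=-4495/1219
M: M0=0, M1=-4495/1219, M2=3860/1219, M3=-6069/1219, M4=2840/1219, M5=0
seg 0: a=-3, c=M0/2=0, d=(M1−M0)/(6·1)=-4495/7314, b=Δ0−h0·(2M0+M1)/6=26437/7314
seg 1: a=0, c=M1/2=-4495/2438, d=(M2−M1)/(6·3)=2785/7314, b=Δ1−h1·(2M1+M2)/6=6476/3657
seg 2: a=-1, c=M2/2=1930/1219, d=(M3−M2)/(6·3)=-9929/21942, b=Δ2−h2·(2M2+M3)/6=7237/7314
seg 3: a=4, c=M3/2=-6069/2438, d=(M4−M3)/(6·1)=8909/7314, b=Δ3−h3·(2M3+M4)/6=-6322/3657
seg 4: a=1, c=M4/2=1420/1219, d=(M5−M4)/(6·2)=-710/3657, b=Δ4−h4·(2M4+M5)/6=-22331/7314
t_q=31/4 → seg 3, τ=3/4; S=4+-6322/3657·τ+-6069/2438·τ²+8909/7314·τ³=12327/6784

  seg 0: a=-3 b=26437/7314 c=0 d=-4495/7314
  seg 1: a=0 b=6476/3657 c=-4495/2438 d=2785/7314
  seg 2: a=-1 b=7237/7314 c=1930/1219 d=-9929/21942
  seg 3: a=4 b=-6322/3657 c=-6069/2438 d=8909/7314
  seg 4: a=1 b=-22331/7314 c=1420/1219 d=-710/3657
S(31/4) = 12327/6784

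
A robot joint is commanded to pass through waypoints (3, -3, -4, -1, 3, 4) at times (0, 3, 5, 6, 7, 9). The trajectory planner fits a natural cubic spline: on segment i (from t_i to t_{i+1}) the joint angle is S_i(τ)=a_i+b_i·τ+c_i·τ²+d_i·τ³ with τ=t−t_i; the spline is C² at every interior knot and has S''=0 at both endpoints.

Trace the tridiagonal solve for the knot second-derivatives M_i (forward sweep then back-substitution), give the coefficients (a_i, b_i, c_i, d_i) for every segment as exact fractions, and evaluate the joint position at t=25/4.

Δ: Δ0=-2, Δ1=-1/2, Δ2=3, Δ3=4, Δ4=1/2
row 1: diag=10, rhs=9; c'=1/5, d'=9/10
row 2: denom=6−2·1/5=28/5; d'=(21−2·9/10)/(28/5)=24/7
row 3: denom=4−1·5/28=107/28; d'=(6−1·24/7)/(107/28)=72/107
row 4: denom=6−1·28/107=614/107; d'=(-21−1·72/107)/(614/107)=-2319/614
back: M4=-2319/614
back: M3=72/107−28/107·-2319/614=510/307
back: M2=24/7−5/28·510/307=1923/614
back: M1=9/10−1/5·1923/614=84/307
M: M0=0, M1=84/307, M2=1923/614, M3=510/307, M4=-2319/614, M5=0
seg 0: a=3, c=M0/2=0, d=(M1−M0)/(6·3)=14/921, b=Δ0−h0·(2M0+M1)/6=-656/307
seg 1: a=-3, c=M1/2=42/307, d=(M2−M1)/(6·2)=585/2456, b=Δ1−h1·(2M1+M2)/6=-530/307
seg 2: a=-4, c=M2/2=1923/1228, d=(M3−M2)/(6·1)=-301/1228, b=Δ2−h2·(2M2+M3)/6=1031/614
seg 3: a=-1, c=M3/2=255/307, d=(M4−M3)/(6·1)=-1113/1228, b=Δ3−h3·(2M3+M4)/6=5005/1228
seg 4: a=3, c=M4/2=-2319/1228, d=(M5−M4)/(6·2)=773/2456, b=Δ4−h4·(2M4+M5)/6=1853/614
t_q=25/4 → seg 3, τ=1/4; S=-1+5005/1228·τ+255/307·τ²+-1113/1228·τ³=4455/78592

  seg 0: a=3 b=-656/307 c=0 d=14/921
  seg 1: a=-3 b=-530/307 c=42/307 d=585/2456
  seg 2: a=-4 b=1031/614 c=1923/1228 d=-301/1228
  seg 3: a=-1 b=5005/1228 c=255/307 d=-1113/1228
  seg 4: a=3 b=1853/614 c=-2319/1228 d=773/2456
S(25/4) = 4455/78592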